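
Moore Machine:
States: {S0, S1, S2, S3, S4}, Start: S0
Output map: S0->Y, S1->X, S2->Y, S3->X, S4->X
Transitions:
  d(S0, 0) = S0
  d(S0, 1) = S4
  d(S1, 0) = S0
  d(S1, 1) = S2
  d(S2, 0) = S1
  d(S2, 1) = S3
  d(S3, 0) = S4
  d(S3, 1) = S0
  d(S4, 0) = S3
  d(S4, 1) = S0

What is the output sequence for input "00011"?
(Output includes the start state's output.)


Start: S0 (output Y)
  --0--> S0 (output Y)
  --0--> S0 (output Y)
  --0--> S0 (output Y)
  --1--> S4 (output X)
  --1--> S0 (output Y)

"YYYYXY"


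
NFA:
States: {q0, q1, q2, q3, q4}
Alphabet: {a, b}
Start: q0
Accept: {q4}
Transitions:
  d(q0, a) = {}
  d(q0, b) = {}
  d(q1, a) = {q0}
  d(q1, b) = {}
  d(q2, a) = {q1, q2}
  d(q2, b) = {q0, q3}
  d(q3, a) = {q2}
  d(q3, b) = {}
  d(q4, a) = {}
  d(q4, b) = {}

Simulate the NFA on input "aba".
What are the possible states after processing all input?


Start: {q0}
  --a--> {}
  --b--> {}
  --a--> {}

{} (empty set, no valid transitions)


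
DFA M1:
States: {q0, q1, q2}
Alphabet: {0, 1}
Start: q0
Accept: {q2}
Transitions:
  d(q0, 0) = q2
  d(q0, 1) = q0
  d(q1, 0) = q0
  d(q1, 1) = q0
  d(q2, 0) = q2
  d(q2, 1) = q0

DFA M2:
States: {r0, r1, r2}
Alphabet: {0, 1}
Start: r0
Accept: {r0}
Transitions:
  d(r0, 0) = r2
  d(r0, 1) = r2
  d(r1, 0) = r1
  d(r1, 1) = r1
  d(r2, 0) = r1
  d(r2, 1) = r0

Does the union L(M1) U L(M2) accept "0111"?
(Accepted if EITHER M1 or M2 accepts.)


M1: final=q0 accepted=False
M2: final=r0 accepted=True

Yes, union accepts


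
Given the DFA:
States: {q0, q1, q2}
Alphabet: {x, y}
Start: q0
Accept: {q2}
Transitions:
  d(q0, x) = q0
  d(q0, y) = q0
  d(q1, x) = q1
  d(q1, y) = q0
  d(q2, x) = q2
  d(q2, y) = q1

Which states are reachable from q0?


BFS from q0:
  layer 0: {q0}

{q0}


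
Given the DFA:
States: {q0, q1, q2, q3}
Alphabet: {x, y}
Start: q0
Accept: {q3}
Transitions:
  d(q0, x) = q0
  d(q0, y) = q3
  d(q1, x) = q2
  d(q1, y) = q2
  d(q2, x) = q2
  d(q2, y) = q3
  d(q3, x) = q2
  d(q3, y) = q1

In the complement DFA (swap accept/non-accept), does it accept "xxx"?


Trace: q0 -> q0 -> q0 -> q0
Final: q0
Original accept: {q3}
Complement: q0 is not in original accept

Yes, complement accepts (original rejects)


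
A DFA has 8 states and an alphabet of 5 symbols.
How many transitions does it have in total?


Each state has exactly one transition per symbol.
8 * 5 = 40

40


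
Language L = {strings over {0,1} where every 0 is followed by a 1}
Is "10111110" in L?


'00' present: False; ends with '0': True

No, "10111110" is not in L


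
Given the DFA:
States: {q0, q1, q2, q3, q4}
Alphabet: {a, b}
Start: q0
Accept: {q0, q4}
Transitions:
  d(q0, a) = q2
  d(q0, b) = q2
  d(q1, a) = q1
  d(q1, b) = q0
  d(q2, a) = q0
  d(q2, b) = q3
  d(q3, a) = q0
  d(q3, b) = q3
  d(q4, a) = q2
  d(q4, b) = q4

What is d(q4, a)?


Looking up transition d(q4, a)

q2


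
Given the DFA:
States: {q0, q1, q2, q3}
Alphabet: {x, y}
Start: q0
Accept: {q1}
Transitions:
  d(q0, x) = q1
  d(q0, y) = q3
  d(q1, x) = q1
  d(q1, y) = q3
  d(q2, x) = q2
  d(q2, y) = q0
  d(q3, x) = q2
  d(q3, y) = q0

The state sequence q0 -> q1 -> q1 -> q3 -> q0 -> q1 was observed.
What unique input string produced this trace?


Trace back each transition to find the symbol:
  q0 --[x]--> q1
  q1 --[x]--> q1
  q1 --[y]--> q3
  q3 --[y]--> q0
  q0 --[x]--> q1

"xxyyx"


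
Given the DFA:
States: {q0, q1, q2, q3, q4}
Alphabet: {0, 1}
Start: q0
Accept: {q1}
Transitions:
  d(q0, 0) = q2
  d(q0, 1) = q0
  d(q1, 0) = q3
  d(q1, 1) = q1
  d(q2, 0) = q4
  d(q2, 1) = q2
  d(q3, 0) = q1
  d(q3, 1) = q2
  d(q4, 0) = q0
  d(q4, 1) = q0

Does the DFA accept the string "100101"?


Trace: q0 -> q0 -> q2 -> q4 -> q0 -> q2 -> q2
Final state: q2
Accept states: {q1}

No, rejected (final state q2 is not an accept state)


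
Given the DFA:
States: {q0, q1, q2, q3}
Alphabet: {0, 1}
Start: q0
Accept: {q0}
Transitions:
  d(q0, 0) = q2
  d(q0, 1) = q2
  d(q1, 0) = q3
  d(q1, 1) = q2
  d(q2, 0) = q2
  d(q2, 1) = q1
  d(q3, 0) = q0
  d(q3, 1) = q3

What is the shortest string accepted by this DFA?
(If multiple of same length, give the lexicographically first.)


BFS by string length (lex-first path to each state shown):
  len 0: q0<-""
Found accept state at length 0.

"" (empty string)


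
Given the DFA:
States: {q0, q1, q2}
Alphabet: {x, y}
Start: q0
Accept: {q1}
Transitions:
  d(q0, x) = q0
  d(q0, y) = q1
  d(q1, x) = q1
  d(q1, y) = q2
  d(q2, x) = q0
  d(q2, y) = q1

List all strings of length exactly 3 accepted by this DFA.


All strings of length 3: 8 total
Accepted: 4

"xxy", "xyx", "yxx", "yyy"


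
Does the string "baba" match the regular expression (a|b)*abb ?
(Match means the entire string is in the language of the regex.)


|string| = 4; first = 'b'; last = 'a'

No, "baba" does not match (a|b)*abb


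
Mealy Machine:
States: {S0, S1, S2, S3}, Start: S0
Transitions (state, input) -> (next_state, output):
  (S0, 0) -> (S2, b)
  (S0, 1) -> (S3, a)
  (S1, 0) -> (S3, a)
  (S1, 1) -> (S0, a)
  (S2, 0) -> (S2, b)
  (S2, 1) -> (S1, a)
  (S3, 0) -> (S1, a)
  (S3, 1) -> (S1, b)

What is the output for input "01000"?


Step-by-step:
  (S0, 0) -> (S2, b)
  (S2, 1) -> (S1, a)
  (S1, 0) -> (S3, a)
  (S3, 0) -> (S1, a)
  (S1, 0) -> (S3, a)

"baaaa"


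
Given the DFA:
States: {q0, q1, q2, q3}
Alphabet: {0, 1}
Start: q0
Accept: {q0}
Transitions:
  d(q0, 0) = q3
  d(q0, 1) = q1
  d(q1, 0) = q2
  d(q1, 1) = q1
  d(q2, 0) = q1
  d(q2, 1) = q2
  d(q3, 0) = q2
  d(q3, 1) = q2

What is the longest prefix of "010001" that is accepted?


Run the DFA, marking each prefix where the state is accepting:
  "" -> q0 [accept]
  "0" -> q3 [reject]
  "01" -> q2 [reject]
  "010" -> q1 [reject]
  "0100" -> q2 [reject]
  "01000" -> q1 [reject]
  "010001" -> q1 [reject]

""


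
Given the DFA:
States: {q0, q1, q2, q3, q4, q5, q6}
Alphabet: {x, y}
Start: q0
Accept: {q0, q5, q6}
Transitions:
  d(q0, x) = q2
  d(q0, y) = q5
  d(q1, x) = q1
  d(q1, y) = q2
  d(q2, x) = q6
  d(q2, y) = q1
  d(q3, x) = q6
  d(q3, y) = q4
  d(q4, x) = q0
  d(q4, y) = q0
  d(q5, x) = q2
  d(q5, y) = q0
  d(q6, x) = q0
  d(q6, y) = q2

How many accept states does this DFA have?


Accept states listed: {q0, q5, q6}
Counting: q0(1) q5(2) q6(3)

3


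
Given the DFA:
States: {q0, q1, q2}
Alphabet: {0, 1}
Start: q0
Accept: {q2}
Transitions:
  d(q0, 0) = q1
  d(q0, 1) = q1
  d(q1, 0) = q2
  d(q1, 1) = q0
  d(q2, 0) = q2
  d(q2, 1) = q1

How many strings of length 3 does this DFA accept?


Enumerating all length-3 strings:
  "000" -> q2 [accept]
  "001" -> q1 [reject]
  "010" -> q1 [reject]
  "011" -> q1 [reject]
  "100" -> q2 [accept]
  "101" -> q1 [reject]
  "110" -> q1 [reject]
  "111" -> q1 [reject]

2 out of 8


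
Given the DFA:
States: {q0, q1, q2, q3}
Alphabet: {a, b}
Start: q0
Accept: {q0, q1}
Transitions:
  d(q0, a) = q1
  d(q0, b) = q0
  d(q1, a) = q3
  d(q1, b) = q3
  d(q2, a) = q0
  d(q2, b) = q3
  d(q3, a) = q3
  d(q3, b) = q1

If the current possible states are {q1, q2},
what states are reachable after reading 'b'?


Apply transition on 'b' from each current state:
  d(q1, b) = q3
  d(q2, b) = q3

{q3}


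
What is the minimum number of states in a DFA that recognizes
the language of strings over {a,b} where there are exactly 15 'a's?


States: count = 0, 1, ..., 15 (that's 16 states), plus a dead state for count > 15.
Total: 16 + 1 = 17. Accept = count-15 state.

17


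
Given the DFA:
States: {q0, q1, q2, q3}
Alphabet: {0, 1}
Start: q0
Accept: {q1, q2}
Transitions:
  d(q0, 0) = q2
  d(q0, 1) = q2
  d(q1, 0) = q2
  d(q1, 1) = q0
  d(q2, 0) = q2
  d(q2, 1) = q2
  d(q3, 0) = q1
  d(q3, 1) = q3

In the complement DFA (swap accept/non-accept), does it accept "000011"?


Trace: q0 -> q2 -> q2 -> q2 -> q2 -> q2 -> q2
Final: q2
Original accept: {q1, q2}
Complement: q2 is in original accept

No, complement rejects (original accepts)


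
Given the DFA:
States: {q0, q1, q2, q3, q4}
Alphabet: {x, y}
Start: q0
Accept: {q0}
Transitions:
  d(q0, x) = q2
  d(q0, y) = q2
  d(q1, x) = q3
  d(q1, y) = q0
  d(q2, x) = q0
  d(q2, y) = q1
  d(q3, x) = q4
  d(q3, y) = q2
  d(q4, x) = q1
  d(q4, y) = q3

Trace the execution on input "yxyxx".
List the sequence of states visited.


Input: yxyxx
d(q0, y) = q2
d(q2, x) = q0
d(q0, y) = q2
d(q2, x) = q0
d(q0, x) = q2


q0 -> q2 -> q0 -> q2 -> q0 -> q2


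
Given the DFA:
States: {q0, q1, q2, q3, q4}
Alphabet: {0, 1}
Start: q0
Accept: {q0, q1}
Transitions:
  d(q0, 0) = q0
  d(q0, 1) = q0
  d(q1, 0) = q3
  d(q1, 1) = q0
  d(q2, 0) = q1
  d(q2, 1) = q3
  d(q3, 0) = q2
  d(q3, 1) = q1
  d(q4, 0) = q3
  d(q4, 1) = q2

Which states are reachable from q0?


BFS from q0:
  layer 0: {q0}

{q0}


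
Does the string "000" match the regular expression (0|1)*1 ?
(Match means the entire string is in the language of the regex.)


|string| = 3; first = '0'; last = '0'

No, "000" does not match (0|1)*1


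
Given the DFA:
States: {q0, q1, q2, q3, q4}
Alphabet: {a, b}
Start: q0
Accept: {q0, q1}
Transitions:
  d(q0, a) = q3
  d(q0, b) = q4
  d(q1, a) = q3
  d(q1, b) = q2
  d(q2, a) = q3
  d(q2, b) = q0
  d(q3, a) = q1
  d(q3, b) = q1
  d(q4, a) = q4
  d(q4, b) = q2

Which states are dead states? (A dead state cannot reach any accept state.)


Forward reachability from each state:
  q0 -> reaches accept state q0 (live)
  q1 -> reaches accept state q0 (live)
  q2 -> reaches accept state q0 (live)
  q3 -> reaches accept state q0 (live)
  q4 -> reaches accept state q0 (live)

None (all states can reach an accept state)


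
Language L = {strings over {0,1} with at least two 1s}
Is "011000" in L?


count('1') = 2

Yes, "011000" is in L


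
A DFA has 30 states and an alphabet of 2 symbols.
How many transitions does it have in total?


Each state has exactly one transition per symbol.
30 * 2 = 60

60


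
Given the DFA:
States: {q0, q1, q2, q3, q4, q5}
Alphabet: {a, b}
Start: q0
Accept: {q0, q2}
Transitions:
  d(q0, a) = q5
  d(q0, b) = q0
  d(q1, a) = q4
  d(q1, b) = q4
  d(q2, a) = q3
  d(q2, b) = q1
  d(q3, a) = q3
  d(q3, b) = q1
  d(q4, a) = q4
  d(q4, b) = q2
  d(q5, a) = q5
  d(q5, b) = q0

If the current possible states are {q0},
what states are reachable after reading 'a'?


Apply transition on 'a' from each current state:
  d(q0, a) = q5

{q5}


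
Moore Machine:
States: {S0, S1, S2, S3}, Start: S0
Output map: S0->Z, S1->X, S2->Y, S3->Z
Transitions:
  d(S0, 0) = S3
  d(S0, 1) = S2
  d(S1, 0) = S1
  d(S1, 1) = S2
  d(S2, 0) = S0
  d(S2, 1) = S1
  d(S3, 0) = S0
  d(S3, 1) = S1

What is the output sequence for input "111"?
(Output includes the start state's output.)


Start: S0 (output Z)
  --1--> S2 (output Y)
  --1--> S1 (output X)
  --1--> S2 (output Y)

"ZYXY"


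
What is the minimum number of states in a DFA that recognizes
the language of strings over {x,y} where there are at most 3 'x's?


States: count = 0, 1, ..., 3 (all accepting; 4 states), plus a dead state for count > 3.
Total: 4 + 1 = 5.

5


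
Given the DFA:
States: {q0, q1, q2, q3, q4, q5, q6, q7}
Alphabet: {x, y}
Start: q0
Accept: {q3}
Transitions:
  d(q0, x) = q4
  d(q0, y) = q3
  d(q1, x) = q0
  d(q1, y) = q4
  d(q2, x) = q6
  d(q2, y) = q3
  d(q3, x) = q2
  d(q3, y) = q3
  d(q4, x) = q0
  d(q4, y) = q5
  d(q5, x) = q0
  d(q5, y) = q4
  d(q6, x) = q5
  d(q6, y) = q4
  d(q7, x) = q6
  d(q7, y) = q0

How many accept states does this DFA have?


Accept states listed: {q3}
Counting: q3(1)

1


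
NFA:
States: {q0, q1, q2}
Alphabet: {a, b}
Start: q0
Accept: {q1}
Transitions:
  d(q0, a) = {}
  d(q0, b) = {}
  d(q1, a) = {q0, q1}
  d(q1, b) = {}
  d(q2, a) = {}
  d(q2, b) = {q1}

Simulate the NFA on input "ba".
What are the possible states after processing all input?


Start: {q0}
  --b--> {}
  --a--> {}

{} (empty set, no valid transitions)


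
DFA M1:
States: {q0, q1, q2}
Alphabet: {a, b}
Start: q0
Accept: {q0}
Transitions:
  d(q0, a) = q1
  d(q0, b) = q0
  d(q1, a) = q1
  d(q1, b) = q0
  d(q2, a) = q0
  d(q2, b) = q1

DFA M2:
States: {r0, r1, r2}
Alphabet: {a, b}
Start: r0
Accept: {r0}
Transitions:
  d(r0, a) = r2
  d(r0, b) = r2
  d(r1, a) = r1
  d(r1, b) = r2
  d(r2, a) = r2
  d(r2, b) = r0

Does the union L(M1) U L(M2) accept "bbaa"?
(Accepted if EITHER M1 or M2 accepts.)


M1: final=q1 accepted=False
M2: final=r2 accepted=False

No, union rejects (neither accepts)


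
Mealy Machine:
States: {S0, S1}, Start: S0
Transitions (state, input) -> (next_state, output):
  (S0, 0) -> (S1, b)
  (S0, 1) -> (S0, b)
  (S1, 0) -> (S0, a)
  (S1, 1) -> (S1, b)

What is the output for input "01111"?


Step-by-step:
  (S0, 0) -> (S1, b)
  (S1, 1) -> (S1, b)
  (S1, 1) -> (S1, b)
  (S1, 1) -> (S1, b)
  (S1, 1) -> (S1, b)

"bbbbb"


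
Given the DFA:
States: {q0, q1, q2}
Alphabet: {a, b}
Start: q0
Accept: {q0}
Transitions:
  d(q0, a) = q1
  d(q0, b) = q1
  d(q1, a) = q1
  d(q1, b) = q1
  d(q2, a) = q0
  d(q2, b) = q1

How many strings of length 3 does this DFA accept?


Enumerating all length-3 strings:
  "aaa" -> q1 [reject]
  "aab" -> q1 [reject]
  "aba" -> q1 [reject]
  "abb" -> q1 [reject]
  "baa" -> q1 [reject]
  "bab" -> q1 [reject]
  "bba" -> q1 [reject]
  "bbb" -> q1 [reject]

0 out of 8


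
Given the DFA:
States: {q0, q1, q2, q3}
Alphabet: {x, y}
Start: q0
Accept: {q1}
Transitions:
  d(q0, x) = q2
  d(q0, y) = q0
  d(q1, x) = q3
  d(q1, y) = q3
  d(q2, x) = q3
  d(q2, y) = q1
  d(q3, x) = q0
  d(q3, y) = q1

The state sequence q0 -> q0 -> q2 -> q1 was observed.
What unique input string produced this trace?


Trace back each transition to find the symbol:
  q0 --[y]--> q0
  q0 --[x]--> q2
  q2 --[y]--> q1

"yxy"


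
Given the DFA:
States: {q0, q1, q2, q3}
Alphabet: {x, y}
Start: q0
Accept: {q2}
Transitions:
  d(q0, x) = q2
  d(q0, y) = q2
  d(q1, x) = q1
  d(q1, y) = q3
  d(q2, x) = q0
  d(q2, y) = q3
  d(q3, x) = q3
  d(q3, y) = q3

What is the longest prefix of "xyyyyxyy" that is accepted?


Run the DFA, marking each prefix where the state is accepting:
  "" -> q0 [reject]
  "x" -> q2 [accept]
  "xy" -> q3 [reject]
  "xyy" -> q3 [reject]
  "xyyy" -> q3 [reject]
  "xyyyy" -> q3 [reject]
  "xyyyyx" -> q3 [reject]
  "xyyyyxy" -> q3 [reject]
  "xyyyyxyy" -> q3 [reject]

"x"


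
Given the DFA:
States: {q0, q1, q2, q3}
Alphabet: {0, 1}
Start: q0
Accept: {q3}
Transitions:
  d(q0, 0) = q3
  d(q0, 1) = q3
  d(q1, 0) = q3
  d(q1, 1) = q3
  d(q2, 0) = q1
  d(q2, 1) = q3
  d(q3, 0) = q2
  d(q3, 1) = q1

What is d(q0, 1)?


Looking up transition d(q0, 1)

q3


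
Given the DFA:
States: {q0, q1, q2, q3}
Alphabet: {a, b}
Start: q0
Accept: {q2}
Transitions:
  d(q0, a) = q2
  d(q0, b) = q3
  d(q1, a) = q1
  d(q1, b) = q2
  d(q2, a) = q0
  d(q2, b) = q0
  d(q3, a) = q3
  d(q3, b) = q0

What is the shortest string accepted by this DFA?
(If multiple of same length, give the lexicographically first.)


BFS by string length (lex-first path to each state shown):
  len 0: q0<-""
  len 1: q2<-"a", q3<-"b"
Found accept state at length 1.

"a"


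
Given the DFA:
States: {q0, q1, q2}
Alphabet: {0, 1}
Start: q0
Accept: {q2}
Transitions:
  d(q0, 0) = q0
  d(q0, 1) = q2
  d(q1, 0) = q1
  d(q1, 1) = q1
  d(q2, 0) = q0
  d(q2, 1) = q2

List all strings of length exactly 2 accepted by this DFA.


All strings of length 2: 4 total
Accepted: 2

"01", "11"


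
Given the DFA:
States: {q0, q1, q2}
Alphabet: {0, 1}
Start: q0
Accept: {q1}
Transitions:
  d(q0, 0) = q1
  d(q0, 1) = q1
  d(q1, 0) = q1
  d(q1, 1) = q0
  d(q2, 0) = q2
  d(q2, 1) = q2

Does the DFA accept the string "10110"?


Trace: q0 -> q1 -> q1 -> q0 -> q1 -> q1
Final state: q1
Accept states: {q1}

Yes, accepted (final state q1 is an accept state)


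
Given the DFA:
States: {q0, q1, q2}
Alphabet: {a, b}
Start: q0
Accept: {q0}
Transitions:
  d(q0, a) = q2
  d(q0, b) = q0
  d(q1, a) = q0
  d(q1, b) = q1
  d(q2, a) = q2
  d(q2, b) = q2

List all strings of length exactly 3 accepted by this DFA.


All strings of length 3: 8 total
Accepted: 1

"bbb"


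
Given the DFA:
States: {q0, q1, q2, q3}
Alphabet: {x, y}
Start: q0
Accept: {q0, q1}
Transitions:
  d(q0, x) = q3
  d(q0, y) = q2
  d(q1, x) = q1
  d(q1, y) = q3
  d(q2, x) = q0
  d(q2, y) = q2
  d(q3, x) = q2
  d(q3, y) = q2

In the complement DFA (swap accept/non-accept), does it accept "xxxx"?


Trace: q0 -> q3 -> q2 -> q0 -> q3
Final: q3
Original accept: {q0, q1}
Complement: q3 is not in original accept

Yes, complement accepts (original rejects)


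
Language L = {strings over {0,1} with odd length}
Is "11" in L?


length = 2; 2 mod 2 = 0

No, "11" is not in L


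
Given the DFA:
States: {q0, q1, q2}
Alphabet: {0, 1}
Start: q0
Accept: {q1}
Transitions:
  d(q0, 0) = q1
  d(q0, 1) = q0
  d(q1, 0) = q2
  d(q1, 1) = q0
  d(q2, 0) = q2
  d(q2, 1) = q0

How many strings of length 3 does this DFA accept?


Enumerating all length-3 strings:
  "000" -> q2 [reject]
  "001" -> q0 [reject]
  "010" -> q1 [accept]
  "011" -> q0 [reject]
  "100" -> q2 [reject]
  "101" -> q0 [reject]
  "110" -> q1 [accept]
  "111" -> q0 [reject]

2 out of 8


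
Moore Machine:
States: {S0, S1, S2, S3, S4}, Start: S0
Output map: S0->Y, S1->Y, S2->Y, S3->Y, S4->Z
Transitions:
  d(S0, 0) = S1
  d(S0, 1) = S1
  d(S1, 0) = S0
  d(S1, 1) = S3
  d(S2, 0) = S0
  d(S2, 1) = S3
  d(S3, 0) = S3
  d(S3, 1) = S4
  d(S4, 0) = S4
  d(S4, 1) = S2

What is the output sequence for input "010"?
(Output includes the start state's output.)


Start: S0 (output Y)
  --0--> S1 (output Y)
  --1--> S3 (output Y)
  --0--> S3 (output Y)

"YYYY"


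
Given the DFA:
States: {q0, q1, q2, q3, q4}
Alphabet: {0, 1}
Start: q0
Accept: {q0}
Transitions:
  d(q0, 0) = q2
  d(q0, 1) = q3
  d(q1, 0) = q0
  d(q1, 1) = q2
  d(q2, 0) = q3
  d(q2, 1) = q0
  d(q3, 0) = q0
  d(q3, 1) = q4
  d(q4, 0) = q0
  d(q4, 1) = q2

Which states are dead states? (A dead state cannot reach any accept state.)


Forward reachability from each state:
  q0 -> reaches accept state q0 (live)
  q1 -> reaches accept state q0 (live)
  q2 -> reaches accept state q0 (live)
  q3 -> reaches accept state q0 (live)
  q4 -> reaches accept state q0 (live)

None (all states can reach an accept state)


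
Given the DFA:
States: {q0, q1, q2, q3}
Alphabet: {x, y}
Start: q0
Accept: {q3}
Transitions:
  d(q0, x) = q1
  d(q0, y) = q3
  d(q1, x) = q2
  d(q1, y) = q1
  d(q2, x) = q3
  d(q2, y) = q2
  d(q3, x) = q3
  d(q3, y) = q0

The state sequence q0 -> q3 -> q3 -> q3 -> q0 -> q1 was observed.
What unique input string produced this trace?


Trace back each transition to find the symbol:
  q0 --[y]--> q3
  q3 --[x]--> q3
  q3 --[x]--> q3
  q3 --[y]--> q0
  q0 --[x]--> q1

"yxxyx"


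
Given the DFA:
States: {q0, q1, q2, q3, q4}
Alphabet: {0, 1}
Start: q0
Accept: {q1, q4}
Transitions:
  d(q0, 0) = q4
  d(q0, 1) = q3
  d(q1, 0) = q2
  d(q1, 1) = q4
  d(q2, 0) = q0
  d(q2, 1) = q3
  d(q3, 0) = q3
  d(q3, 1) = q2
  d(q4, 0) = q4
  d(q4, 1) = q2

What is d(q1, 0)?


Looking up transition d(q1, 0)

q2


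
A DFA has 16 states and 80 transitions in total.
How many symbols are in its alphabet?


Each state has exactly one transition per symbol.
|alphabet| = transitions / states = 80 / 16 = 5

5


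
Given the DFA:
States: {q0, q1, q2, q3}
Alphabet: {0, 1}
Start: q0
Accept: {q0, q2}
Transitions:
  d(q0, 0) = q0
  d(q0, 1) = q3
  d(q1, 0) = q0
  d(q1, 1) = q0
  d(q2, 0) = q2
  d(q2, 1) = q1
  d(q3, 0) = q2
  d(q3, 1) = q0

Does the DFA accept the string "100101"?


Trace: q0 -> q3 -> q2 -> q2 -> q1 -> q0 -> q3
Final state: q3
Accept states: {q0, q2}

No, rejected (final state q3 is not an accept state)


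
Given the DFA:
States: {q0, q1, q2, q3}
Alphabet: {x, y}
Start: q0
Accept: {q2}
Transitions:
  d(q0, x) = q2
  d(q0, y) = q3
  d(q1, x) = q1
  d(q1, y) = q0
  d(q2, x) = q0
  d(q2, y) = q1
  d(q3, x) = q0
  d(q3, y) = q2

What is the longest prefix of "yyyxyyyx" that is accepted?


Run the DFA, marking each prefix where the state is accepting:
  "" -> q0 [reject]
  "y" -> q3 [reject]
  "yy" -> q2 [accept]
  "yyy" -> q1 [reject]
  "yyyx" -> q1 [reject]
  "yyyxy" -> q0 [reject]
  "yyyxyy" -> q3 [reject]
  "yyyxyyy" -> q2 [accept]
  "yyyxyyyx" -> q0 [reject]

"yyyxyyy"


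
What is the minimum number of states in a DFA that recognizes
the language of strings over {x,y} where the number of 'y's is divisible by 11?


States track (count of 'y') mod 11.
Need 11 states: one per remainder 0..10; accept = remainder 0.

11


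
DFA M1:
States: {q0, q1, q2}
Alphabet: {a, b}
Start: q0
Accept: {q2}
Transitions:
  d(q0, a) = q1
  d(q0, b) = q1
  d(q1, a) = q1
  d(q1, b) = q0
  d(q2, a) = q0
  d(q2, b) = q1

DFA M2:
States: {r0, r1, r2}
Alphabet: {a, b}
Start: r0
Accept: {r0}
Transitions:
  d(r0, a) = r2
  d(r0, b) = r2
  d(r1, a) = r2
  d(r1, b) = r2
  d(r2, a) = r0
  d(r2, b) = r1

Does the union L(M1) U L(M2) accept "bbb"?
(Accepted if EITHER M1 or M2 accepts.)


M1: final=q1 accepted=False
M2: final=r2 accepted=False

No, union rejects (neither accepts)


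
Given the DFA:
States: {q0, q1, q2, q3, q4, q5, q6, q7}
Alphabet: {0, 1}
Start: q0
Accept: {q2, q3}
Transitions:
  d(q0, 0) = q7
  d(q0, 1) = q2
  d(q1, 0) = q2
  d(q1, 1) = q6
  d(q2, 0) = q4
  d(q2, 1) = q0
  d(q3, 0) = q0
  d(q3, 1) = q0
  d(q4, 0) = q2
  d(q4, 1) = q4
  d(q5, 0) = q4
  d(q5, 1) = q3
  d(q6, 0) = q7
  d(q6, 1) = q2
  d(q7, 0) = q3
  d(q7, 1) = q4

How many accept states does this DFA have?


Accept states listed: {q2, q3}
Counting: q2(1) q3(2)

2


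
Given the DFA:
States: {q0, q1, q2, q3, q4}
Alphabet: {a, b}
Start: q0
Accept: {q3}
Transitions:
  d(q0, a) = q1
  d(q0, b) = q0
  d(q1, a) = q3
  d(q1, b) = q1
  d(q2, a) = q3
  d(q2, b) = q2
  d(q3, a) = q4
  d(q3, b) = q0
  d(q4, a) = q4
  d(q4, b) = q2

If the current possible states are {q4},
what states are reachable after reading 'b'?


Apply transition on 'b' from each current state:
  d(q4, b) = q2

{q2}


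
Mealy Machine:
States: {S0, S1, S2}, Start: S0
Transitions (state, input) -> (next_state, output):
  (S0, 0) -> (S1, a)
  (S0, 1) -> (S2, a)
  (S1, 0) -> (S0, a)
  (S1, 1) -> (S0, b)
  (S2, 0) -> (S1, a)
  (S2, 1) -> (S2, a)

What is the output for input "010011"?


Step-by-step:
  (S0, 0) -> (S1, a)
  (S1, 1) -> (S0, b)
  (S0, 0) -> (S1, a)
  (S1, 0) -> (S0, a)
  (S0, 1) -> (S2, a)
  (S2, 1) -> (S2, a)

"abaaaa"


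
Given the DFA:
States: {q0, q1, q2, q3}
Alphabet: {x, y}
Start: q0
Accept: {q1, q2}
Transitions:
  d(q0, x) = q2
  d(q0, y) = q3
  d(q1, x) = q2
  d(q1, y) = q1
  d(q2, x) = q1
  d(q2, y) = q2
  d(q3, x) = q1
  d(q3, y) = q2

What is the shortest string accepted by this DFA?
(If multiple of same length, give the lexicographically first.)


BFS by string length (lex-first path to each state shown):
  len 0: q0<-""
  len 1: q2<-"x", q3<-"y"
Found accept state at length 1.

"x"


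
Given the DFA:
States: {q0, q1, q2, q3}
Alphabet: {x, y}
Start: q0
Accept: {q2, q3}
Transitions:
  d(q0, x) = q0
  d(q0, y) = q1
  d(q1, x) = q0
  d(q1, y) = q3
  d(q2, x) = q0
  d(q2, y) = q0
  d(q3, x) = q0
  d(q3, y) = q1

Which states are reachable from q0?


BFS from q0:
  layer 0: {q0}
  layer 1: {q1}
  layer 2: {q3}

{q0, q1, q3}


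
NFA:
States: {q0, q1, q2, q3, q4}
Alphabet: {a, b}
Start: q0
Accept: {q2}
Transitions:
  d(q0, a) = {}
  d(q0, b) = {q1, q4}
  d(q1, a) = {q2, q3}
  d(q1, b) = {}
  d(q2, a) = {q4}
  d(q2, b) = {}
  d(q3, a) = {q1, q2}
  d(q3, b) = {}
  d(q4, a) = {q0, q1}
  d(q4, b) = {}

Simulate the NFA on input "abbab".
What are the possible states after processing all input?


Start: {q0}
  --a--> {}
  --b--> {}
  --b--> {}
  --a--> {}
  --b--> {}

{} (empty set, no valid transitions)


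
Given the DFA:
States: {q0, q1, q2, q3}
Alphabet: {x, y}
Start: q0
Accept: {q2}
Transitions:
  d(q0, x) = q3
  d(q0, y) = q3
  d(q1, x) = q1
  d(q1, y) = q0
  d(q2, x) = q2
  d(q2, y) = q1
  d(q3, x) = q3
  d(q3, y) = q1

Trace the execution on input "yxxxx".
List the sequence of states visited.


Input: yxxxx
d(q0, y) = q3
d(q3, x) = q3
d(q3, x) = q3
d(q3, x) = q3
d(q3, x) = q3


q0 -> q3 -> q3 -> q3 -> q3 -> q3


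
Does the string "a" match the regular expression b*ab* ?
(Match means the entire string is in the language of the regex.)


|string| = 1; first = 'a'; last = 'a'

Yes, "a" matches b*ab*


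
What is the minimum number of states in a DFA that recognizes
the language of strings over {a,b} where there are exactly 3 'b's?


States: count = 0, 1, ..., 3 (that's 4 states), plus a dead state for count > 3.
Total: 4 + 1 = 5. Accept = count-3 state.

5


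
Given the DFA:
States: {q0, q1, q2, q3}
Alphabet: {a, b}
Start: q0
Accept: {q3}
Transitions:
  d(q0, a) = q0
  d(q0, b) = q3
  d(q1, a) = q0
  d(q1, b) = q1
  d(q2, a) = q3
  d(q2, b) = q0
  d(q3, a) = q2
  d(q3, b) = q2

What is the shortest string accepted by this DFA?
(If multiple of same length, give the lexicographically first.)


BFS by string length (lex-first path to each state shown):
  len 0: q0<-""
  len 1: q0<-"a", q3<-"b"
Found accept state at length 1.

"b"


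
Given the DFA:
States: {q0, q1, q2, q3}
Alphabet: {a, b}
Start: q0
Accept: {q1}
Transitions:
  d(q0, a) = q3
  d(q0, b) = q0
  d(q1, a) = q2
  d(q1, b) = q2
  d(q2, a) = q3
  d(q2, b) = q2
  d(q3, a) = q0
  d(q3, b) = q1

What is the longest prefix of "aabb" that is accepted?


Run the DFA, marking each prefix where the state is accepting:
  "" -> q0 [reject]
  "a" -> q3 [reject]
  "aa" -> q0 [reject]
  "aab" -> q0 [reject]
  "aabb" -> q0 [reject]

No prefix is accepted


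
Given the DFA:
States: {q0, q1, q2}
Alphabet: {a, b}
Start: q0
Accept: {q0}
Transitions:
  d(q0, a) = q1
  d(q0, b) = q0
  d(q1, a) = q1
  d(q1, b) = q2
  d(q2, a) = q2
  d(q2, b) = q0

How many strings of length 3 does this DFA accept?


Enumerating all length-3 strings:
  "aaa" -> q1 [reject]
  "aab" -> q2 [reject]
  "aba" -> q2 [reject]
  "abb" -> q0 [accept]
  "baa" -> q1 [reject]
  "bab" -> q2 [reject]
  "bba" -> q1 [reject]
  "bbb" -> q0 [accept]

2 out of 8


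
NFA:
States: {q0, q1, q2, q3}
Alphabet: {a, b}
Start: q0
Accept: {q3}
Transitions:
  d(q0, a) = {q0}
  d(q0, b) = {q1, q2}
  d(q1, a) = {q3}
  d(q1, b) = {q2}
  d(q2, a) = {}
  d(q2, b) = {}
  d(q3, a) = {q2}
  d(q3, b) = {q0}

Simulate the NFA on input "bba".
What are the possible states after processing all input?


Start: {q0}
  --b--> {q1, q2}
  --b--> {q2}
  --a--> {}

{} (empty set, no valid transitions)


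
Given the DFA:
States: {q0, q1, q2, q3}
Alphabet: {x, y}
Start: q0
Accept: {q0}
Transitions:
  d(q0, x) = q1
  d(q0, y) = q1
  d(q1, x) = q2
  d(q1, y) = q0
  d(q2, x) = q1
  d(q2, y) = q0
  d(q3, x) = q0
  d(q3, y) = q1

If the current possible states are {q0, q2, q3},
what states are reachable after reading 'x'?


Apply transition on 'x' from each current state:
  d(q0, x) = q1
  d(q2, x) = q1
  d(q3, x) = q0

{q0, q1}


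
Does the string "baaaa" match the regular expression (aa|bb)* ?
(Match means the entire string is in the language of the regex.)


|string| = 5; first = 'b'; last = 'a'

No, "baaaa" does not match (aa|bb)*


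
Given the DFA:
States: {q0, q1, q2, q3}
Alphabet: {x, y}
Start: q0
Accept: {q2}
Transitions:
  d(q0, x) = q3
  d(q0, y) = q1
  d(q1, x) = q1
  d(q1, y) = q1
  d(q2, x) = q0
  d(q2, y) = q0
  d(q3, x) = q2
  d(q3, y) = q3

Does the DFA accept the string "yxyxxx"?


Trace: q0 -> q1 -> q1 -> q1 -> q1 -> q1 -> q1
Final state: q1
Accept states: {q2}

No, rejected (final state q1 is not an accept state)


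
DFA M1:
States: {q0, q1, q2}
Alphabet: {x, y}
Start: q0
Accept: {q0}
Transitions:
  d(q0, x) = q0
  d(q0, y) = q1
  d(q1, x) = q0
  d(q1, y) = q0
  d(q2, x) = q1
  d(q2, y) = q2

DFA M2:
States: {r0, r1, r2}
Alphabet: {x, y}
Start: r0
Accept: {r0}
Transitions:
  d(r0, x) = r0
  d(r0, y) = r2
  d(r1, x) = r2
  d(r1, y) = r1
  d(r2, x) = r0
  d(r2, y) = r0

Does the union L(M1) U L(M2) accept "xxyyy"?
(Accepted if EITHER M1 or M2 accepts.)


M1: final=q1 accepted=False
M2: final=r2 accepted=False

No, union rejects (neither accepts)


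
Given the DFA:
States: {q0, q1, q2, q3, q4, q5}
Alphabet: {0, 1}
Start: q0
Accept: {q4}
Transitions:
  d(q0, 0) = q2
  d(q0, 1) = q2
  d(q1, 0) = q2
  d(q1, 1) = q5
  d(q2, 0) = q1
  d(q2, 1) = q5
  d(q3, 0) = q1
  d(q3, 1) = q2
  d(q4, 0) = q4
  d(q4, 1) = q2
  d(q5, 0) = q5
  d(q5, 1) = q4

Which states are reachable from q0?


BFS from q0:
  layer 0: {q0}
  layer 1: {q2}
  layer 2: {q1, q5}
  layer 3: {q4}

{q0, q1, q2, q4, q5}


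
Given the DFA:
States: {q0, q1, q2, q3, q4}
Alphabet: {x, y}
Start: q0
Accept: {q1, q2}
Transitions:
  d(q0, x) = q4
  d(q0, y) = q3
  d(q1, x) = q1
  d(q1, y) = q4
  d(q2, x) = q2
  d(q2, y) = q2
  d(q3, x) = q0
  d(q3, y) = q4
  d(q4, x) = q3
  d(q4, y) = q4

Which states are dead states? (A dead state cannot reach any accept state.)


Forward reachability from each state:
  q0 -> reaches {q0, q3, q4}, no accept state (dead)
  q1 -> reaches accept state q1 (live)
  q2 -> reaches accept state q2 (live)
  q3 -> reaches {q0, q3, q4}, no accept state (dead)
  q4 -> reaches {q0, q3, q4}, no accept state (dead)

{q0, q3, q4}


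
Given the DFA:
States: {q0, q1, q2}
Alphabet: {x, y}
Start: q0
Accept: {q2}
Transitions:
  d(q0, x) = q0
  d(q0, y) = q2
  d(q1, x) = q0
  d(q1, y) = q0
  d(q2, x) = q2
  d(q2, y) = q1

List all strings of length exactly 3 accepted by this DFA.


All strings of length 3: 8 total
Accepted: 3

"xxy", "xyx", "yxx"


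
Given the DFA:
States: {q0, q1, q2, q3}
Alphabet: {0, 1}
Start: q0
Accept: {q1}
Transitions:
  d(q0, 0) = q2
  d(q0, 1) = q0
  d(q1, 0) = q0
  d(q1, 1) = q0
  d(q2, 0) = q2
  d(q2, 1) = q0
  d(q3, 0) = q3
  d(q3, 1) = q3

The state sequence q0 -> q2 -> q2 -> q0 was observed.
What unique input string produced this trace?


Trace back each transition to find the symbol:
  q0 --[0]--> q2
  q2 --[0]--> q2
  q2 --[1]--> q0

"001"


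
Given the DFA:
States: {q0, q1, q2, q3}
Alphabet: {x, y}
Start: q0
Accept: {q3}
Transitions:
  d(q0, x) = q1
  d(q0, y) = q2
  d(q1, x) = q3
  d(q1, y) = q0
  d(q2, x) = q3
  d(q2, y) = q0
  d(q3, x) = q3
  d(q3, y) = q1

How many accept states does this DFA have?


Accept states listed: {q3}
Counting: q3(1)

1


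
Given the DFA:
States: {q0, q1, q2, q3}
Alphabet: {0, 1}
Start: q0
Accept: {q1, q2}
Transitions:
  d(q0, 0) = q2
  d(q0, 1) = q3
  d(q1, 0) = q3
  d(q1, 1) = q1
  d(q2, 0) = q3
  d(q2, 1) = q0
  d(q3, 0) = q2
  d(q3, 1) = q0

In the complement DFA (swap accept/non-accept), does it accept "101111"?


Trace: q0 -> q3 -> q2 -> q0 -> q3 -> q0 -> q3
Final: q3
Original accept: {q1, q2}
Complement: q3 is not in original accept

Yes, complement accepts (original rejects)


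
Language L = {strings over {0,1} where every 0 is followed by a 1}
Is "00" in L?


'00' present: True; ends with '0': True

No, "00" is not in L


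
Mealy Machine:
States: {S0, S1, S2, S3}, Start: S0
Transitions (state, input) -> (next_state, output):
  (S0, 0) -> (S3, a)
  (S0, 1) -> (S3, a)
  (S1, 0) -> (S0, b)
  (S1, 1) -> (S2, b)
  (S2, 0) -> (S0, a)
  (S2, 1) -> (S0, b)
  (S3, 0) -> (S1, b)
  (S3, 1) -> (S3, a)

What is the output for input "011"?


Step-by-step:
  (S0, 0) -> (S3, a)
  (S3, 1) -> (S3, a)
  (S3, 1) -> (S3, a)

"aaa"


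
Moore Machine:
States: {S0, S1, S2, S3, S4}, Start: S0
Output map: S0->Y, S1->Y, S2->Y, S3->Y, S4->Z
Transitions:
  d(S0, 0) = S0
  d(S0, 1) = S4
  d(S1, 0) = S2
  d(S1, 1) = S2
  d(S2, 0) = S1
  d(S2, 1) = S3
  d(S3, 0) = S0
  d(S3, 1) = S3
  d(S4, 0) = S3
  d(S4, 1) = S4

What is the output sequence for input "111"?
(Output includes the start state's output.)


Start: S0 (output Y)
  --1--> S4 (output Z)
  --1--> S4 (output Z)
  --1--> S4 (output Z)

"YZZZ"


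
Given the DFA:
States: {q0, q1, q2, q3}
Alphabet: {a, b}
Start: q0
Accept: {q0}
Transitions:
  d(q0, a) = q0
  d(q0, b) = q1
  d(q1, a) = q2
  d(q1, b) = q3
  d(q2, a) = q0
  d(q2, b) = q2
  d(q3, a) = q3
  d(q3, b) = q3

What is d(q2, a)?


Looking up transition d(q2, a)

q0


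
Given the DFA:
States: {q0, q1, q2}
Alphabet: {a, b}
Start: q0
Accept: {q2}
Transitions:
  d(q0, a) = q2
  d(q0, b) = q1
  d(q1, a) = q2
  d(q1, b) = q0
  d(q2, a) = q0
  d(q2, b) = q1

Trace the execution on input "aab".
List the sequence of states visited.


Input: aab
d(q0, a) = q2
d(q2, a) = q0
d(q0, b) = q1


q0 -> q2 -> q0 -> q1


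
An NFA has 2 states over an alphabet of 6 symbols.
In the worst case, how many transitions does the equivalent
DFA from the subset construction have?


Subset construction: one DFA state per subset of NFA states = 2^2 = 4 states.
Each DFA state has 6 outgoing transitions: 4 * 6 = 24

24


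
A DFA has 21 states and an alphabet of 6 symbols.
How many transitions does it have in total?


Each state has exactly one transition per symbol.
21 * 6 = 126

126


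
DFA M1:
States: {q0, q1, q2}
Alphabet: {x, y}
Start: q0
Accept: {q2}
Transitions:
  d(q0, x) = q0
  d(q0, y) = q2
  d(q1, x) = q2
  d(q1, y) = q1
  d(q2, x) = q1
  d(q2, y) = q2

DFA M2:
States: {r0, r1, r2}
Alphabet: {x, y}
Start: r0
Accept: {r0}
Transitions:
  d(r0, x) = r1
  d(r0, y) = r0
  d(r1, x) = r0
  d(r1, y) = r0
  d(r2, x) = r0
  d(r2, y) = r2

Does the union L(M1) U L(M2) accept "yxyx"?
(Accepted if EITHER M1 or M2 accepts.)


M1: final=q2 accepted=True
M2: final=r1 accepted=False

Yes, union accepts


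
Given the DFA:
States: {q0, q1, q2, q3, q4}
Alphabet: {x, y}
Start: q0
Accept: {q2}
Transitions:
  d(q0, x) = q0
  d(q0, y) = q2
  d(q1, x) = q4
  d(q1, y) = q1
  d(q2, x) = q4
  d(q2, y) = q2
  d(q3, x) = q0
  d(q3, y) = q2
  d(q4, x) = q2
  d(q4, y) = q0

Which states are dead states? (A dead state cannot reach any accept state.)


Forward reachability from each state:
  q0 -> reaches accept state q2 (live)
  q1 -> reaches accept state q2 (live)
  q2 -> reaches accept state q2 (live)
  q3 -> reaches accept state q2 (live)
  q4 -> reaches accept state q2 (live)

None (all states can reach an accept state)


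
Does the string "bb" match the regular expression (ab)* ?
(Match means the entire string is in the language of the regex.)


|string| = 2; first = 'b'; last = 'b'

No, "bb" does not match (ab)*


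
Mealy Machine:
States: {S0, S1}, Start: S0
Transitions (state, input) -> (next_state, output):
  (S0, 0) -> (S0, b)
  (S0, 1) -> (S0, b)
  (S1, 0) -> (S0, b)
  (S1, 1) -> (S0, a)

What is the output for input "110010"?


Step-by-step:
  (S0, 1) -> (S0, b)
  (S0, 1) -> (S0, b)
  (S0, 0) -> (S0, b)
  (S0, 0) -> (S0, b)
  (S0, 1) -> (S0, b)
  (S0, 0) -> (S0, b)

"bbbbbb"


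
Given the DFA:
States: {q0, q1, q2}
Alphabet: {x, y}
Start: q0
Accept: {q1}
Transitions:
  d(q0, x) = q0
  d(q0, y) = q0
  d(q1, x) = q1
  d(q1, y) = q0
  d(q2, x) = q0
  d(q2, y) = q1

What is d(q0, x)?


Looking up transition d(q0, x)

q0


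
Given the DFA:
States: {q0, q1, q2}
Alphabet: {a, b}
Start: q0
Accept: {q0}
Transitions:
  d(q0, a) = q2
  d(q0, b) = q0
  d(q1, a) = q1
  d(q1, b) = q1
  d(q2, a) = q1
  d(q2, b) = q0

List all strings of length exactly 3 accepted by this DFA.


All strings of length 3: 8 total
Accepted: 3

"abb", "bab", "bbb"


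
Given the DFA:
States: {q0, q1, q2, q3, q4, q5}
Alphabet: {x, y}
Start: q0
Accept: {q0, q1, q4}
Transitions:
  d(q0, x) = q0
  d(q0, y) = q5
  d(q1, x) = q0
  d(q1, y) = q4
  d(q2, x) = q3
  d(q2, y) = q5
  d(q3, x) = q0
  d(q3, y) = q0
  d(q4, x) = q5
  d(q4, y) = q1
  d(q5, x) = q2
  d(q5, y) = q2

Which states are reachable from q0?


BFS from q0:
  layer 0: {q0}
  layer 1: {q5}
  layer 2: {q2}
  layer 3: {q3}

{q0, q2, q3, q5}


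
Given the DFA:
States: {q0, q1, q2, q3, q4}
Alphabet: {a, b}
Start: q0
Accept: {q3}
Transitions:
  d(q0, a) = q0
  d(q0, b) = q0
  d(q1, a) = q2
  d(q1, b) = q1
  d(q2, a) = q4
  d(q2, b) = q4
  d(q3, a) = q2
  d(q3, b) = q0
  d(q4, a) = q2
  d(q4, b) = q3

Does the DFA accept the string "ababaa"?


Trace: q0 -> q0 -> q0 -> q0 -> q0 -> q0 -> q0
Final state: q0
Accept states: {q3}

No, rejected (final state q0 is not an accept state)


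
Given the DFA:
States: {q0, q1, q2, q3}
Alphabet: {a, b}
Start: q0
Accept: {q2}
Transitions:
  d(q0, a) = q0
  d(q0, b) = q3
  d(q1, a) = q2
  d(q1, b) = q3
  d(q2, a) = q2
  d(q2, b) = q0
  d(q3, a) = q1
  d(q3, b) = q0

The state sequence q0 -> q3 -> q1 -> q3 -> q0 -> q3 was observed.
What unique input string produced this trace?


Trace back each transition to find the symbol:
  q0 --[b]--> q3
  q3 --[a]--> q1
  q1 --[b]--> q3
  q3 --[b]--> q0
  q0 --[b]--> q3

"babbb"


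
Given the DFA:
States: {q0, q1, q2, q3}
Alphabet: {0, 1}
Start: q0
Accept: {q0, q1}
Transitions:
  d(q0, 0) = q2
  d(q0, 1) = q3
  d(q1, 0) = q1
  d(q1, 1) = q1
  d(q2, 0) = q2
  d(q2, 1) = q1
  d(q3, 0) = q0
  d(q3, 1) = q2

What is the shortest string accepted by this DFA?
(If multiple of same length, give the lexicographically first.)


BFS by string length (lex-first path to each state shown):
  len 0: q0<-""
Found accept state at length 0.

"" (empty string)


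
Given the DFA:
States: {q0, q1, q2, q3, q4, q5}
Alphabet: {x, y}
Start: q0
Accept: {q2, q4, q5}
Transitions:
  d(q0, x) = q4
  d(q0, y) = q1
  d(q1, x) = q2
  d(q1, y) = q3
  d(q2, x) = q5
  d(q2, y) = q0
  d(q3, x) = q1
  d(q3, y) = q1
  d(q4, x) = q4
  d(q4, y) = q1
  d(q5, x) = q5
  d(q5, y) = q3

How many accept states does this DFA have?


Accept states listed: {q2, q4, q5}
Counting: q2(1) q4(2) q5(3)

3


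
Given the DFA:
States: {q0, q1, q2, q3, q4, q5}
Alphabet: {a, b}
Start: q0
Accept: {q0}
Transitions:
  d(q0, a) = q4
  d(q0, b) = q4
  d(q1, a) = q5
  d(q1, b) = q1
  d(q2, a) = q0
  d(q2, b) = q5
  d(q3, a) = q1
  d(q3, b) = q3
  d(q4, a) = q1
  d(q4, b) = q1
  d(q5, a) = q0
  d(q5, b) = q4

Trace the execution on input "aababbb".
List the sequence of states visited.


Input: aababbb
d(q0, a) = q4
d(q4, a) = q1
d(q1, b) = q1
d(q1, a) = q5
d(q5, b) = q4
d(q4, b) = q1
d(q1, b) = q1


q0 -> q4 -> q1 -> q1 -> q5 -> q4 -> q1 -> q1


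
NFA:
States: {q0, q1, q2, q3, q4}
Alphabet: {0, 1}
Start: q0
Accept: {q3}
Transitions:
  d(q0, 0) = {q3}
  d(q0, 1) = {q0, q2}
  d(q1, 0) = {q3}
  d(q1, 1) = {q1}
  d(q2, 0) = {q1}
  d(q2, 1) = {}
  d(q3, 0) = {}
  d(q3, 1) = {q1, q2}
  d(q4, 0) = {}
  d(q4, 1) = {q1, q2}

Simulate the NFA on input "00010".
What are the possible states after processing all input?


Start: {q0}
  --0--> {q3}
  --0--> {}
  --0--> {}
  --1--> {}
  --0--> {}

{} (empty set, no valid transitions)


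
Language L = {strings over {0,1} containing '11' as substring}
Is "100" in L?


'11' does not occur

No, "100" is not in L


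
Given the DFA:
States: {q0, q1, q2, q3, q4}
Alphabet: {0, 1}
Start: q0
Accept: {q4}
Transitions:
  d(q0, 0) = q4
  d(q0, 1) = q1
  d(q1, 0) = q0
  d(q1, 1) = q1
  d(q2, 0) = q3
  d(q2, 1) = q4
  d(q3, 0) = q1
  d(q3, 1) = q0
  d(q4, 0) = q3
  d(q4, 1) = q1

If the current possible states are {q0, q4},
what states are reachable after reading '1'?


Apply transition on '1' from each current state:
  d(q0, 1) = q1
  d(q4, 1) = q1

{q1}


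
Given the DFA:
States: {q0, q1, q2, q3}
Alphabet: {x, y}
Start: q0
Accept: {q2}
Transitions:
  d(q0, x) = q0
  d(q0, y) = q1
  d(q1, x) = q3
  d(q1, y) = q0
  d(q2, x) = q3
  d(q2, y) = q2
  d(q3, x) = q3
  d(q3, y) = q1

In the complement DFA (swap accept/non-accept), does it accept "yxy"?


Trace: q0 -> q1 -> q3 -> q1
Final: q1
Original accept: {q2}
Complement: q1 is not in original accept

Yes, complement accepts (original rejects)


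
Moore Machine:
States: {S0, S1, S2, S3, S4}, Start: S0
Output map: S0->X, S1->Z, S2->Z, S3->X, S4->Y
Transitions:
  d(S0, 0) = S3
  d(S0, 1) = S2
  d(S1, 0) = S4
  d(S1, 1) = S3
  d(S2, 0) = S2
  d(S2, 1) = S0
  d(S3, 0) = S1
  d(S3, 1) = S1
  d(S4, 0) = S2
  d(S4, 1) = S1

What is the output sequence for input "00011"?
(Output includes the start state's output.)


Start: S0 (output X)
  --0--> S3 (output X)
  --0--> S1 (output Z)
  --0--> S4 (output Y)
  --1--> S1 (output Z)
  --1--> S3 (output X)

"XXZYZX"


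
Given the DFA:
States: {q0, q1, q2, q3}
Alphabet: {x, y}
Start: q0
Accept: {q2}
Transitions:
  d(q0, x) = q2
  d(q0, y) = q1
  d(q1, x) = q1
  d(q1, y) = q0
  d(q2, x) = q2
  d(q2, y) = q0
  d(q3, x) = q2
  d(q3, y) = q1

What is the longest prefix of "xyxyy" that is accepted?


Run the DFA, marking each prefix where the state is accepting:
  "" -> q0 [reject]
  "x" -> q2 [accept]
  "xy" -> q0 [reject]
  "xyx" -> q2 [accept]
  "xyxy" -> q0 [reject]
  "xyxyy" -> q1 [reject]

"xyx"
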